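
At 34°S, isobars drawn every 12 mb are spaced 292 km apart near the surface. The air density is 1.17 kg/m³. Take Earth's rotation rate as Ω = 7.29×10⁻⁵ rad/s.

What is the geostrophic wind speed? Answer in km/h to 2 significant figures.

160 km/h

Coriolis parameter at 34°S:
f = 2Ω sin φ = 2 × 7.29×10⁻⁵ × sin 34° = 8.15×10⁻⁵ s⁻¹
Pressure gradient: |∂P/∂n| = 1200 Pa / 292000 m = 4.11×10⁻³ Pa/m
Geostrophic balance (pressure-gradient force = Coriolis force):
V_g = (1/(fρ)) |∂P/∂n| = 4.11×10⁻³ / (8.15×10⁻⁵ × 1.17) = 43.1 m/s
Converting: 43.1 m/s × 3.6 = 160 km/h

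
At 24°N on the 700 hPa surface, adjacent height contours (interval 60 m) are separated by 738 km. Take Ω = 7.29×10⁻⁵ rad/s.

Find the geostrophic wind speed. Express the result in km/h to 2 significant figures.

48 km/h

Coriolis parameter at 24°N:
f = 2Ω sin φ = 2 × 7.29×10⁻⁵ × sin 24° = 5.93×10⁻⁵ s⁻¹
Height gradient: |∂Z/∂n| = 60 m / 738000 m = 8.13×10⁻⁵
On a pressure surface, geostrophic balance gives V_g = (g/f)|∂Z/∂n|:
V_g = 9.81 × 8.13×10⁻⁵ / 5.93×10⁻⁵ = 13.4 m/s
Converting: 13.4 m/s × 3.6 = 48 km/h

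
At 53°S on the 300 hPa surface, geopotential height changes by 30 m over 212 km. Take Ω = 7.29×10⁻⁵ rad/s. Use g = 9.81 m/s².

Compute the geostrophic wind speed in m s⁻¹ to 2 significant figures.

Coriolis parameter at 53°S:
f = 2Ω sin φ = 2 × 7.29×10⁻⁵ × sin 53° = 1.16×10⁻⁴ s⁻¹
Height gradient: |∂Z/∂n| = 30 m / 212000 m = 1.42×10⁻⁴
On a pressure surface, geostrophic balance gives V_g = (g/f)|∂Z/∂n|:
V_g = 9.81 × 1.42×10⁻⁴ / 1.16×10⁻⁴ = 11.9 m/s

12 m s⁻¹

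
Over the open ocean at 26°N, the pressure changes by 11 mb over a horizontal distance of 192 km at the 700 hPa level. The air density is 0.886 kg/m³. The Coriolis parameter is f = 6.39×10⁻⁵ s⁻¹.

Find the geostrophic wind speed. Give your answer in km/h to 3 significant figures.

Pressure gradient: |∂P/∂n| = 1100 Pa / 192000 m = 5.73×10⁻³ Pa/m
Geostrophic balance (pressure-gradient force = Coriolis force):
V_g = (1/(fρ)) |∂P/∂n| = 5.73×10⁻³ / (6.39×10⁻⁵ × 0.886) = 101 m/s
Converting: 101 m/s × 3.6 = 364 km/h

364 km/h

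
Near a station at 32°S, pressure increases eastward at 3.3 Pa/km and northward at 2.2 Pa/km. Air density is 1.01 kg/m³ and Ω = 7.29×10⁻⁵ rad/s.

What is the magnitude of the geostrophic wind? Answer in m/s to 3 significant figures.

Coriolis parameter at 32°S:
f = 2Ω sin φ = 2 × 7.29×10⁻⁵ × sin 32° = 7.73×10⁻⁵ s⁻¹
In the Southern Hemisphere f is negative: f = −7.73×10⁻⁵ s⁻¹.
Component geostrophic relations (x east, y north):
u_g = −(1/(fρ)) ∂P/∂y,  v_g = (1/(fρ)) ∂P/∂x
u_g = −(2.2×10⁻³)/(−7.73×10⁻⁵ × 1.01) = 28.2 m/s;  v_g = (3.3×10⁻³)/(−7.73×10⁻⁵ × 1.01) = −42.3 m/s
|V_g| = √(u_g² + v_g²) = 50.8 m/s

50.8 m/s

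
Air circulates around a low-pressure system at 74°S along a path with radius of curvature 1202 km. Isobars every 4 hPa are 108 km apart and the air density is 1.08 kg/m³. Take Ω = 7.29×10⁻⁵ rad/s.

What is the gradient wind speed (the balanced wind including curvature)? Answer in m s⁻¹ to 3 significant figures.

21.7 m s⁻¹

Coriolis parameter at 74°S:
f = 2Ω sin φ = 2 × 7.29×10⁻⁵ × sin 74° = 1.40×10⁻⁴ s⁻¹
Pressure gradient: |∂P/∂n| = 400 Pa / 108000 m = 3.70×10⁻³ Pa/m
Geostrophic speed: V_g = |∂P/∂n|/(fρ) = 3.70×10⁻³/(1.40×10⁻⁴ × 1.08) = 24.5 m/s
Around a low, centrifugal force acts outward with Coriolis, so pressure-gradient force balances both:
(1/ρ)|∂P/∂n| = fV + V²/R  →  V² + fR·V − fR·V_g = 0
With fR = 1.40×10⁻⁴ × 1202×10³ m = 168 m/s:
V = [−fR + √((fR)² + 4 fR V_g)]/2 = [−168 + √(168² + 4×168×24.5)]/2 = 21.7 m/s
Subgeostrophic (V < V_g = 24.5 m/s), as expected around a low.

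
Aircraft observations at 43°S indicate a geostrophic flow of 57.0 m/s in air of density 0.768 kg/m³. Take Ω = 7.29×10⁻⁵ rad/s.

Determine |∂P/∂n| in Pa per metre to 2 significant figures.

Coriolis parameter at 43°S:
f = 2Ω sin φ = 2 × 7.29×10⁻⁵ × sin 43° = 9.94×10⁻⁵ s⁻¹
Geostrophic balance rearranged: |∂P/∂n| = f ρ V_g
|∂P/∂n| = 9.94×10⁻⁵ × 0.768 × 57.0 = 4.35×10⁻³ Pa/m

4.4×10⁻³ Pa/m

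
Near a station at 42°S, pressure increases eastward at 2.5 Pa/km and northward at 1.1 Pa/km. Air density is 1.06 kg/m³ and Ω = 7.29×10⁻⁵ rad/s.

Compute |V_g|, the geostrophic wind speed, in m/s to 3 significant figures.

26.4 m/s

Coriolis parameter at 42°S:
f = 2Ω sin φ = 2 × 7.29×10⁻⁵ × sin 42° = 9.76×10⁻⁵ s⁻¹
In the Southern Hemisphere f is negative: f = −9.76×10⁻⁵ s⁻¹.
Component geostrophic relations (x east, y north):
u_g = −(1/(fρ)) ∂P/∂y,  v_g = (1/(fρ)) ∂P/∂x
u_g = −(1.1×10⁻³)/(−9.76×10⁻⁵ × 1.06) = 10.6 m/s;  v_g = (2.5×10⁻³)/(−9.76×10⁻⁵ × 1.06) = −24.2 m/s
|V_g| = √(u_g² + v_g²) = 26.4 m/s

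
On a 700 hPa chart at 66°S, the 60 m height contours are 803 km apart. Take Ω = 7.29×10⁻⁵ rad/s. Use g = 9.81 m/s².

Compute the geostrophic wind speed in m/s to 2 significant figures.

5.5 m/s

Coriolis parameter at 66°S:
f = 2Ω sin φ = 2 × 7.29×10⁻⁵ × sin 66° = 1.33×10⁻⁴ s⁻¹
Height gradient: |∂Z/∂n| = 60 m / 803000 m = 7.47×10⁻⁵
On a pressure surface, geostrophic balance gives V_g = (g/f)|∂Z/∂n|:
V_g = 9.81 × 7.47×10⁻⁵ / 1.33×10⁻⁴ = 5.50 m/s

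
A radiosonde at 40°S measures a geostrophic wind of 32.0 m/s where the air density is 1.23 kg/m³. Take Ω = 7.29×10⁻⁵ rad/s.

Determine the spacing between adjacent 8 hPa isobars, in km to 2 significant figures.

Coriolis parameter at 40°S:
f = 2Ω sin φ = 2 × 7.29×10⁻⁵ × sin 40° = 9.37×10⁻⁵ s⁻¹
Geostrophic balance rearranged: |∂P/∂n| = f ρ V_g
|∂P/∂n| = 9.37×10⁻⁵ × 1.23 × 32.0 = 3.69×10⁻³ Pa/m
Isobar spacing: Δn = ΔP/|∂P/∂n| = 800 Pa / 3.69×10⁻³ Pa/m = 216875 m ≈ 220 km

220 km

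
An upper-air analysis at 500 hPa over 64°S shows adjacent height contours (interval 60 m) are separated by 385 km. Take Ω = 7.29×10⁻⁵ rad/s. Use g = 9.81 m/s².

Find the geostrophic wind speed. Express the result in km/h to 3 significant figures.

42.0 km/h

Coriolis parameter at 64°S:
f = 2Ω sin φ = 2 × 7.29×10⁻⁵ × sin 64° = 1.31×10⁻⁴ s⁻¹
Height gradient: |∂Z/∂n| = 60 m / 385000 m = 1.56×10⁻⁴
On a pressure surface, geostrophic balance gives V_g = (g/f)|∂Z/∂n|:
V_g = 9.81 × 1.56×10⁻⁴ / 1.31×10⁻⁴ = 11.7 m/s
Converting: 11.7 m/s × 3.6 = 42.0 km/h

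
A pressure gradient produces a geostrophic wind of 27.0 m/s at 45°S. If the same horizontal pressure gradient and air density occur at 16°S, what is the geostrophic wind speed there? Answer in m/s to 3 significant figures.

With the same pressure gradient and density, V_g ∝ 1/f ∝ 1/sin φ.
V₂ = V₁ · sin φ₁ / sin φ₂ = 27.0 × sin 45° / sin 16°
V₂ = 27.0 × 0.7071/0.2756 = 69.3 m/s

69.3 m/s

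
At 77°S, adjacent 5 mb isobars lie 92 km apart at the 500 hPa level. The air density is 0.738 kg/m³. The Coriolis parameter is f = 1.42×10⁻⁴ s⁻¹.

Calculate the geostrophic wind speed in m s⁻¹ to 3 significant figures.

Pressure gradient: |∂P/∂n| = 500 Pa / 92000 m = 5.43×10⁻³ Pa/m
Geostrophic balance (pressure-gradient force = Coriolis force):
V_g = (1/(fρ)) |∂P/∂n| = 5.43×10⁻³ / (1.42×10⁻⁴ × 0.738) = 51.9 m/s

51.9 m s⁻¹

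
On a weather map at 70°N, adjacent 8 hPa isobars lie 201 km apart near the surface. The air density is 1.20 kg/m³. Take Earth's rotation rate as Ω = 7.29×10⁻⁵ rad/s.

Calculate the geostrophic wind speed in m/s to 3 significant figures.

24.2 m/s

Coriolis parameter at 70°N:
f = 2Ω sin φ = 2 × 7.29×10⁻⁵ × sin 70° = 1.37×10⁻⁴ s⁻¹
Pressure gradient: |∂P/∂n| = 800 Pa / 201000 m = 3.98×10⁻³ Pa/m
Geostrophic balance (pressure-gradient force = Coriolis force):
V_g = (1/(fρ)) |∂P/∂n| = 3.98×10⁻³ / (1.37×10⁻⁴ × 1.20) = 24.2 m/s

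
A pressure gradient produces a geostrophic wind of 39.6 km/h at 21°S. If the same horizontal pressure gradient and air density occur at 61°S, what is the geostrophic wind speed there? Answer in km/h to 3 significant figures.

16.2 km/h

With the same pressure gradient and density, V_g ∝ 1/f ∝ 1/sin φ.
V₂ = V₁ · sin φ₁ / sin φ₂ = 39.6 × sin 21° / sin 61°
V₂ = 39.6 × 0.3584/0.8746 = 16.2 km/h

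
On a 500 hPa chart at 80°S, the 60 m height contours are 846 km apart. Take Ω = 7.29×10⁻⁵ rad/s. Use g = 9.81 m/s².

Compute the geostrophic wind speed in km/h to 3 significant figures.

Coriolis parameter at 80°S:
f = 2Ω sin φ = 2 × 7.29×10⁻⁵ × sin 80° = 1.44×10⁻⁴ s⁻¹
Height gradient: |∂Z/∂n| = 60 m / 846000 m = 7.09×10⁻⁵
On a pressure surface, geostrophic balance gives V_g = (g/f)|∂Z/∂n|:
V_g = 9.81 × 7.09×10⁻⁵ / 1.44×10⁻⁴ = 4.85 m/s
Converting: 4.85 m/s × 3.6 = 17.4 km/h

17.4 km/h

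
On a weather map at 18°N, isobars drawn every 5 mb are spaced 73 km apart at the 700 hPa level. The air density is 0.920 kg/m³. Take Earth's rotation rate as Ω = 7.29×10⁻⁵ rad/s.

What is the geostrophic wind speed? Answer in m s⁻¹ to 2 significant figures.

170 m s⁻¹

Coriolis parameter at 18°N:
f = 2Ω sin φ = 2 × 7.29×10⁻⁵ × sin 18° = 4.51×10⁻⁵ s⁻¹
Pressure gradient: |∂P/∂n| = 500 Pa / 73000 m = 6.85×10⁻³ Pa/m
Geostrophic balance (pressure-gradient force = Coriolis force):
V_g = (1/(fρ)) |∂P/∂n| = 6.85×10⁻³ / (4.51×10⁻⁵ × 0.920) = 165 m/s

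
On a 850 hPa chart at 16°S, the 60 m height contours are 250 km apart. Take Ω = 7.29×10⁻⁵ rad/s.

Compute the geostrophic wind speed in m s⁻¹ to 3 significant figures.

Coriolis parameter at 16°S:
f = 2Ω sin φ = 2 × 7.29×10⁻⁵ × sin 16° = 4.02×10⁻⁵ s⁻¹
Height gradient: |∂Z/∂n| = 60 m / 250000 m = 2.40×10⁻⁴
On a pressure surface, geostrophic balance gives V_g = (g/f)|∂Z/∂n|:
V_g = 9.81 × 2.40×10⁻⁴ / 4.02×10⁻⁵ = 58.6 m/s

58.6 m s⁻¹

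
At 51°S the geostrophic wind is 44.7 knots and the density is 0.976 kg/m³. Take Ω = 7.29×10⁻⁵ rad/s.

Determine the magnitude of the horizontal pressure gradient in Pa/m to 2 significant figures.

Coriolis parameter at 51°S:
f = 2Ω sin φ = 2 × 7.29×10⁻⁵ × sin 51° = 1.13×10⁻⁴ s⁻¹
Wind speed in SI: 44.7 knots = 23.0 m/s
Geostrophic balance rearranged: |∂P/∂n| = f ρ V_g
|∂P/∂n| = 1.13×10⁻⁴ × 0.976 × 23.0 = 2.54×10⁻³ Pa/m

2.5×10⁻³ Pa/m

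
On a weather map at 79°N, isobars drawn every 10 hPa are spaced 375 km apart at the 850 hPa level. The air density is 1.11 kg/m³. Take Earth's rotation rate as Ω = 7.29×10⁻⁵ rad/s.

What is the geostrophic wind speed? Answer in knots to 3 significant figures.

32.6 knots

Coriolis parameter at 79°N:
f = 2Ω sin φ = 2 × 7.29×10⁻⁵ × sin 79° = 1.43×10⁻⁴ s⁻¹
Pressure gradient: |∂P/∂n| = 1000 Pa / 375000 m = 2.67×10⁻³ Pa/m
Geostrophic balance (pressure-gradient force = Coriolis force):
V_g = (1/(fρ)) |∂P/∂n| = 2.67×10⁻³ / (1.43×10⁻⁴ × 1.11) = 16.8 m/s
Converting: 16.8 m/s × 1.944 = 32.6 knots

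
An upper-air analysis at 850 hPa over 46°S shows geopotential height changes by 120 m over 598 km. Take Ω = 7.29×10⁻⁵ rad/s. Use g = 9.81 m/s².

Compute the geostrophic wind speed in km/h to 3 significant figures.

67.6 km/h

Coriolis parameter at 46°S:
f = 2Ω sin φ = 2 × 7.29×10⁻⁵ × sin 46° = 1.05×10⁻⁴ s⁻¹
Height gradient: |∂Z/∂n| = 120 m / 598000 m = 2.01×10⁻⁴
On a pressure surface, geostrophic balance gives V_g = (g/f)|∂Z/∂n|:
V_g = 9.81 × 2.01×10⁻⁴ / 1.05×10⁻⁴ = 18.8 m/s
Converting: 18.8 m/s × 3.6 = 67.6 km/h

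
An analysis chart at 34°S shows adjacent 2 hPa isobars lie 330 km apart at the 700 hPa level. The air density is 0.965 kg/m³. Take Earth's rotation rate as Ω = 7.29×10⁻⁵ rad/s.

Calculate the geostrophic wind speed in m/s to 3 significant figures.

7.70 m/s

Coriolis parameter at 34°S:
f = 2Ω sin φ = 2 × 7.29×10⁻⁵ × sin 34° = 8.15×10⁻⁵ s⁻¹
Pressure gradient: |∂P/∂n| = 200 Pa / 330000 m = 6.06×10⁻⁴ Pa/m
Geostrophic balance (pressure-gradient force = Coriolis force):
V_g = (1/(fρ)) |∂P/∂n| = 6.06×10⁻⁴ / (8.15×10⁻⁵ × 0.965) = 7.70 m/s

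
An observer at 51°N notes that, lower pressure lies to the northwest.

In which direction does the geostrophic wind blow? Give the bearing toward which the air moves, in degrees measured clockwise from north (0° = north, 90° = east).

045°

The pressure-gradient force points toward the northwest (bearing 315°).
Geostrophic balance: in the Northern Hemisphere the Coriolis force deflects motion to the right, so the geostrophic wind blows 90° to the right of the pressure-gradient force (low pressure on the left).
Rotating 315° by 90° clockwise gives 045° — the wind blows toward the northeast.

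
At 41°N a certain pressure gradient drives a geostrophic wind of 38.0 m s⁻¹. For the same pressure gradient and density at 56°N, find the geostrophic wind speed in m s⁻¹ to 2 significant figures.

30 m s⁻¹

With the same pressure gradient and density, V_g ∝ 1/f ∝ 1/sin φ.
V₂ = V₁ · sin φ₁ / sin φ₂ = 38.0 × sin 41° / sin 56°
V₂ = 38.0 × 0.6561/0.8290 = 30 m s⁻¹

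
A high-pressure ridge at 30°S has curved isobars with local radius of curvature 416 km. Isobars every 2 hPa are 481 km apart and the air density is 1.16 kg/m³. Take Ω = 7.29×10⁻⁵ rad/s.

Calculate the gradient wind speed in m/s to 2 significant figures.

Coriolis parameter at 30°S:
f = 2Ω sin φ = 2 × 7.29×10⁻⁵ × sin 30° = 7.29×10⁻⁵ s⁻¹
Pressure gradient: |∂P/∂n| = 200 Pa / 481000 m = 4.16×10⁻⁴ Pa/m
Geostrophic speed: V_g = |∂P/∂n|/(fρ) = 4.16×10⁻⁴/(7.29×10⁻⁵ × 1.16) = 4.92 m/s
Around a high, pressure-gradient force acts outward with centrifugal, so Coriolis balances both:
fV = (1/ρ)|∂P/∂n| + V²/R  →  V² − fR·V + fR·V_g = 0
With fR = 7.29×10⁻⁵ × 416×10³ m = 30.3 m/s:
V = [fR − √((fR)² − 4 fR V_g)]/2 = [30.3 − √(30.3² − 4×30.3×4.92)]/2 = 6.17 m/s
Supergeostrophic (V > V_g = 4.92 m/s), as expected around a high.

6.2 m/s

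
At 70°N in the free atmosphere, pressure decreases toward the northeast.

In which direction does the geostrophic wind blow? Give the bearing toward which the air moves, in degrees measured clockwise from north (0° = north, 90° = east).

135°

The pressure-gradient force points toward the northeast (bearing 045°).
Geostrophic balance: in the Northern Hemisphere the Coriolis force deflects motion to the right, so the geostrophic wind blows 90° to the right of the pressure-gradient force (low pressure on the left).
Rotating 045° by 90° clockwise gives 135° — the wind blows toward the southeast.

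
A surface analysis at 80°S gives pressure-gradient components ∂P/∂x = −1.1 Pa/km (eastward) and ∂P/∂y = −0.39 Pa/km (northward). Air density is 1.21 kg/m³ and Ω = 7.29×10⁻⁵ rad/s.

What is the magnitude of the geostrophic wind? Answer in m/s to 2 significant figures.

Coriolis parameter at 80°S:
f = 2Ω sin φ = 2 × 7.29×10⁻⁵ × sin 80° = 1.44×10⁻⁴ s⁻¹
In the Southern Hemisphere f is negative: f = −1.44×10⁻⁴ s⁻¹.
Component geostrophic relations (x east, y north):
u_g = −(1/(fρ)) ∂P/∂y,  v_g = (1/(fρ)) ∂P/∂x
u_g = −(−0.39×10⁻³)/(−1.44×10⁻⁴ × 1.21) = −2.24 m/s;  v_g = (−1.1×10⁻³)/(−1.44×10⁻⁴ × 1.21) = 6.33 m/s
|V_g| = √(u_g² + v_g²) = 6.72 m/s

6.7 m/s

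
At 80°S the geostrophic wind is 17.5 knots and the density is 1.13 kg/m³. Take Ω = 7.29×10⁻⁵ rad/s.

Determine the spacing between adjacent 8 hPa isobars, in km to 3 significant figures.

Coriolis parameter at 80°S:
f = 2Ω sin φ = 2 × 7.29×10⁻⁵ × sin 80° = 1.44×10⁻⁴ s⁻¹
Wind speed in SI: 17.5 knots = 9.00 m/s
Geostrophic balance rearranged: |∂P/∂n| = f ρ V_g
|∂P/∂n| = 1.44×10⁻⁴ × 1.13 × 9.00 = 1.46×10⁻³ Pa/m
Isobar spacing: Δn = ΔP/|∂P/∂n| = 800 Pa / 1.46×10⁻³ Pa/m = 547679 m ≈ 548 km

548 km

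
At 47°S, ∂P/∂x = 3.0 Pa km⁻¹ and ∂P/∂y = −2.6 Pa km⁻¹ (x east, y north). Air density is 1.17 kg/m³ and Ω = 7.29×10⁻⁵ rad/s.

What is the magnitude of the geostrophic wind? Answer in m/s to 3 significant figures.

Coriolis parameter at 47°S:
f = 2Ω sin φ = 2 × 7.29×10⁻⁵ × sin 47° = 1.07×10⁻⁴ s⁻¹
In the Southern Hemisphere f is negative: f = −1.07×10⁻⁴ s⁻¹.
Component geostrophic relations (x east, y north):
u_g = −(1/(fρ)) ∂P/∂y,  v_g = (1/(fρ)) ∂P/∂x
u_g = −(−2.6×10⁻³)/(−1.07×10⁻⁴ × 1.17) = −20.8 m/s;  v_g = (3.0×10⁻³)/(−1.07×10⁻⁴ × 1.17) = −24.0 m/s
|V_g| = √(u_g² + v_g²) = 31.8 m/s

31.8 m/s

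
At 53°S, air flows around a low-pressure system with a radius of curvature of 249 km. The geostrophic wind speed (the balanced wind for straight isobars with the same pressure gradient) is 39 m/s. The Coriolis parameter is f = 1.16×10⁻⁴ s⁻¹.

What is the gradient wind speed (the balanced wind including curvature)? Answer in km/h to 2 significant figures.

Around a low, centrifugal force acts outward with Coriolis, so pressure-gradient force balances both:
(1/ρ)|∂P/∂n| = fV + V²/R  →  V² + fR·V − fR·V_g = 0
With fR = 1.16×10⁻⁴ × 249×10³ m = 28.9 m/s:
V = [−fR + √((fR)² + 4 fR V_g)]/2 = [−28.9 + √(28.9² + 4×28.9×39)]/2 = 22.1 m/s
Subgeostrophic (V < V_g = 39 m/s), as expected around a low.
Converting: 22.1 m/s × 3.6 = 80 km/h

80 km/h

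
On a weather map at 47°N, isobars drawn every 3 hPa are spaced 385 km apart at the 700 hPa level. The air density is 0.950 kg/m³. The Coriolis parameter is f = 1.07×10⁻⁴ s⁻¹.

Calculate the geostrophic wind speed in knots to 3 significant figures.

Pressure gradient: |∂P/∂n| = 300 Pa / 385000 m = 7.79×10⁻⁴ Pa/m
Geostrophic balance (pressure-gradient force = Coriolis force):
V_g = (1/(fρ)) |∂P/∂n| = 7.79×10⁻⁴ / (1.07×10⁻⁴ × 0.950) = 7.67 m/s
Converting: 7.67 m/s × 1.944 = 14.9 knots

14.9 knots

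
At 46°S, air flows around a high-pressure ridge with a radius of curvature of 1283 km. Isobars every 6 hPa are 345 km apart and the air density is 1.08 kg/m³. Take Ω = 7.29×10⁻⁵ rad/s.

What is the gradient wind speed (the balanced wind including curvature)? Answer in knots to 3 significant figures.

Coriolis parameter at 46°S:
f = 2Ω sin φ = 2 × 7.29×10⁻⁵ × sin 46° = 1.05×10⁻⁴ s⁻¹
Pressure gradient: |∂P/∂n| = 600 Pa / 345000 m = 1.74×10⁻³ Pa/m
Geostrophic speed: V_g = |∂P/∂n|/(fρ) = 1.74×10⁻³/(1.05×10⁻⁴ × 1.08) = 15.4 m/s
Around a high, pressure-gradient force acts outward with centrifugal, so Coriolis balances both:
fV = (1/ρ)|∂P/∂n| + V²/R  →  V² − fR·V + fR·V_g = 0
With fR = 1.05×10⁻⁴ × 1283×10³ m = 135 m/s:
V = [fR − √((fR)² − 4 fR V_g)]/2 = [135 − √(135² − 4×135×15.4)]/2 = 17.7 m/s
Supergeostrophic (V > V_g = 15.4 m/s), as expected around a high.
Converting: 17.7 m/s × 1.944 = 34.4 knots

34.4 knots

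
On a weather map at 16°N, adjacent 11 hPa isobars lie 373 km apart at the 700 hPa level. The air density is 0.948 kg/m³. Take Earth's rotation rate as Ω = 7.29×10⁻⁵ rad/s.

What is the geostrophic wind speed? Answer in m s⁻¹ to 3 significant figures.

Coriolis parameter at 16°N:
f = 2Ω sin φ = 2 × 7.29×10⁻⁵ × sin 16° = 4.02×10⁻⁵ s⁻¹
Pressure gradient: |∂P/∂n| = 1100 Pa / 373000 m = 2.95×10⁻³ Pa/m
Geostrophic balance (pressure-gradient force = Coriolis force):
V_g = (1/(fρ)) |∂P/∂n| = 2.95×10⁻³ / (4.02×10⁻⁵ × 0.948) = 77.4 m/s

77.4 m s⁻¹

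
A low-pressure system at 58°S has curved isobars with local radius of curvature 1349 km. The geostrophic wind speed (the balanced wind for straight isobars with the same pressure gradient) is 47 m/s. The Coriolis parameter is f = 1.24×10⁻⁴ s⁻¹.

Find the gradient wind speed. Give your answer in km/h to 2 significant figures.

Around a low, centrifugal force acts outward with Coriolis, so pressure-gradient force balances both:
(1/ρ)|∂P/∂n| = fV + V²/R  →  V² + fR·V − fR·V_g = 0
With fR = 1.24×10⁻⁴ × 1349×10³ m = 167 m/s:
V = [−fR + √((fR)² + 4 fR V_g)]/2 = [−167 + √(167² + 4×167×47)]/2 = 38.3 m/s
Subgeostrophic (V < V_g = 47 m/s), as expected around a low.
Converting: 38.3 m/s × 3.6 = 140 km/h

140 km/h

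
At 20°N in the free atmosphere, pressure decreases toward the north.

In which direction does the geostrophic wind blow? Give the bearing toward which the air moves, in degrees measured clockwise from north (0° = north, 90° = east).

The pressure-gradient force points toward the north (bearing 000°).
Geostrophic balance: in the Northern Hemisphere the Coriolis force deflects motion to the right, so the geostrophic wind blows 90° to the right of the pressure-gradient force (low pressure on the left).
Rotating 000° by 90° clockwise gives 090° — the wind blows toward the east.

090°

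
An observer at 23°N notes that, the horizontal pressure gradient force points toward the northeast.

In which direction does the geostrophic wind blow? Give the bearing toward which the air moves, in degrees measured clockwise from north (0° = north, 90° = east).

135°

The pressure-gradient force points toward the northeast (bearing 045°).
Geostrophic balance: in the Northern Hemisphere the Coriolis force deflects motion to the right, so the geostrophic wind blows 90° to the right of the pressure-gradient force (low pressure on the left).
Rotating 045° by 90° clockwise gives 135° — the wind blows toward the southeast.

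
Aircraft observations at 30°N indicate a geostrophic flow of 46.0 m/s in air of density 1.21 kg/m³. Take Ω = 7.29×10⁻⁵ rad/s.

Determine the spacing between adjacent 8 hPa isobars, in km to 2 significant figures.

Coriolis parameter at 30°N:
f = 2Ω sin φ = 2 × 7.29×10⁻⁵ × sin 30° = 7.29×10⁻⁵ s⁻¹
Geostrophic balance rearranged: |∂P/∂n| = f ρ V_g
|∂P/∂n| = 7.29×10⁻⁵ × 1.21 × 46.0 = 4.06×10⁻³ Pa/m
Isobar spacing: Δn = ΔP/|∂P/∂n| = 800 Pa / 4.06×10⁻³ Pa/m = 197160 m ≈ 200 km

200 km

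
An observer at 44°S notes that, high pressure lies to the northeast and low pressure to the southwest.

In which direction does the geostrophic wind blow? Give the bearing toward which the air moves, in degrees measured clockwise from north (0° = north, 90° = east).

The pressure-gradient force points toward the southwest (bearing 225°).
Geostrophic balance: in the Southern Hemisphere the Coriolis force deflects motion to the left, so the geostrophic wind blows 90° to the left of the pressure-gradient force (low pressure on the right).
Rotating 225° by 90° counterclockwise gives 135° — the wind blows toward the southeast.

135°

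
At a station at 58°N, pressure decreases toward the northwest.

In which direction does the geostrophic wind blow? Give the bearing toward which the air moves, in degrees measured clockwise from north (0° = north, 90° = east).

045°

The pressure-gradient force points toward the northwest (bearing 315°).
Geostrophic balance: in the Northern Hemisphere the Coriolis force deflects motion to the right, so the geostrophic wind blows 90° to the right of the pressure-gradient force (low pressure on the left).
Rotating 315° by 90° clockwise gives 045° — the wind blows toward the northeast.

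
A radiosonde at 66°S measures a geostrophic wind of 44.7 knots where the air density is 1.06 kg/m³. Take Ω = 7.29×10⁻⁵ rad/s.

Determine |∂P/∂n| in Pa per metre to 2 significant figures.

3.2×10⁻³ Pa/m

Coriolis parameter at 66°S:
f = 2Ω sin φ = 2 × 7.29×10⁻⁵ × sin 66° = 1.33×10⁻⁴ s⁻¹
Wind speed in SI: 44.7 knots = 23.0 m/s
Geostrophic balance rearranged: |∂P/∂n| = f ρ V_g
|∂P/∂n| = 1.33×10⁻⁴ × 1.06 × 23.0 = 3.25×10⁻³ Pa/m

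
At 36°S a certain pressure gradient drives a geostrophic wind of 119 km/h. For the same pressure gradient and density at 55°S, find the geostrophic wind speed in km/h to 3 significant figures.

85.4 km/h

With the same pressure gradient and density, V_g ∝ 1/f ∝ 1/sin φ.
V₂ = V₁ · sin φ₁ / sin φ₂ = 119 × sin 36° / sin 55°
V₂ = 119 × 0.5878/0.8192 = 85.4 km/h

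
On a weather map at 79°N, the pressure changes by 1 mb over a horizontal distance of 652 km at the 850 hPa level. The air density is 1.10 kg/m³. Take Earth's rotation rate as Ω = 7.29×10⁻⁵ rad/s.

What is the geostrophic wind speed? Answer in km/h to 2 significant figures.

3.5 km/h

Coriolis parameter at 79°N:
f = 2Ω sin φ = 2 × 7.29×10⁻⁵ × sin 79° = 1.43×10⁻⁴ s⁻¹
Pressure gradient: |∂P/∂n| = 100 Pa / 652000 m = 1.53×10⁻⁴ Pa/m
Geostrophic balance (pressure-gradient force = Coriolis force):
V_g = (1/(fρ)) |∂P/∂n| = 1.53×10⁻⁴ / (1.43×10⁻⁴ × 1.10) = 0.974 m/s
Converting: 0.974 m/s × 3.6 = 3.5 km/h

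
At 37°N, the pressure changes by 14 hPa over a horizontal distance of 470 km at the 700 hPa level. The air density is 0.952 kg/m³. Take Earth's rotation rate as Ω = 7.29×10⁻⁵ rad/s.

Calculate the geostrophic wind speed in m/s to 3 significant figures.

Coriolis parameter at 37°N:
f = 2Ω sin φ = 2 × 7.29×10⁻⁵ × sin 37° = 8.77×10⁻⁵ s⁻¹
Pressure gradient: |∂P/∂n| = 1400 Pa / 470000 m = 2.98×10⁻³ Pa/m
Geostrophic balance (pressure-gradient force = Coriolis force):
V_g = (1/(fρ)) |∂P/∂n| = 2.98×10⁻³ / (8.77×10⁻⁵ × 0.952) = 35.7 m/s

35.7 m/s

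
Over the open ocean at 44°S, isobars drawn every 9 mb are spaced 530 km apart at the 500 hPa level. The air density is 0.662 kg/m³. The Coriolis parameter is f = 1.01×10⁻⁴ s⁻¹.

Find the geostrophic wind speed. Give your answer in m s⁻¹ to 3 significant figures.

Pressure gradient: |∂P/∂n| = 900 Pa / 530000 m = 1.70×10⁻³ Pa/m
Geostrophic balance (pressure-gradient force = Coriolis force):
V_g = (1/(fρ)) |∂P/∂n| = 1.70×10⁻³ / (1.01×10⁻⁴ × 0.662) = 25.4 m/s

25.4 m s⁻¹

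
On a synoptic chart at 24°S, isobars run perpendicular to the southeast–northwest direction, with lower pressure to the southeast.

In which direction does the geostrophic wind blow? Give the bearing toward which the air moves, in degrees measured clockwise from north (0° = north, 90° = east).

The pressure-gradient force points toward the southeast (bearing 135°).
Geostrophic balance: in the Southern Hemisphere the Coriolis force deflects motion to the left, so the geostrophic wind blows 90° to the left of the pressure-gradient force (low pressure on the right).
Rotating 135° by 90° counterclockwise gives 045° — the wind blows toward the northeast.

045°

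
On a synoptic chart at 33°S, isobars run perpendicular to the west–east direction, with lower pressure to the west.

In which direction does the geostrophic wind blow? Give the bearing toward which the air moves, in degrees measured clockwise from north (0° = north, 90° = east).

180°

The pressure-gradient force points toward the west (bearing 270°).
Geostrophic balance: in the Southern Hemisphere the Coriolis force deflects motion to the left, so the geostrophic wind blows 90° to the left of the pressure-gradient force (low pressure on the right).
Rotating 270° by 90° counterclockwise gives 180° — the wind blows toward the south.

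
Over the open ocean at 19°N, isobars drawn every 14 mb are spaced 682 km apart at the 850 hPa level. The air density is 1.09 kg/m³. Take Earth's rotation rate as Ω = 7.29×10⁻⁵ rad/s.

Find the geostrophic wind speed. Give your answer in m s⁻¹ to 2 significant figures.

40 m s⁻¹

Coriolis parameter at 19°N:
f = 2Ω sin φ = 2 × 7.29×10⁻⁵ × sin 19° = 4.75×10⁻⁵ s⁻¹
Pressure gradient: |∂P/∂n| = 1400 Pa / 682000 m = 2.05×10⁻³ Pa/m
Geostrophic balance (pressure-gradient force = Coriolis force):
V_g = (1/(fρ)) |∂P/∂n| = 2.05×10⁻³ / (4.75×10⁻⁵ × 1.09) = 39.7 m/s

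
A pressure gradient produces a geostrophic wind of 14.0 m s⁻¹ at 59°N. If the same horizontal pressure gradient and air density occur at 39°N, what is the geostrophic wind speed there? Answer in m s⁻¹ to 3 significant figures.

19.1 m s⁻¹

With the same pressure gradient and density, V_g ∝ 1/f ∝ 1/sin φ.
V₂ = V₁ · sin φ₁ / sin φ₂ = 14.0 × sin 59° / sin 39°
V₂ = 14.0 × 0.8572/0.6293 = 19.1 m s⁻¹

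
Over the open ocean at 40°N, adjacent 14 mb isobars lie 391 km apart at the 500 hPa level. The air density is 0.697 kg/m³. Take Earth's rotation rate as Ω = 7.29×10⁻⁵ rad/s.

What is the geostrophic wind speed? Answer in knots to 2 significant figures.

Coriolis parameter at 40°N:
f = 2Ω sin φ = 2 × 7.29×10⁻⁵ × sin 40° = 9.37×10⁻⁵ s⁻¹
Pressure gradient: |∂P/∂n| = 1400 Pa / 391000 m = 3.58×10⁻³ Pa/m
Geostrophic balance (pressure-gradient force = Coriolis force):
V_g = (1/(fρ)) |∂P/∂n| = 3.58×10⁻³ / (9.37×10⁻⁵ × 0.697) = 54.8 m/s
Converting: 54.8 m/s × 1.944 = 110 knots

110 knots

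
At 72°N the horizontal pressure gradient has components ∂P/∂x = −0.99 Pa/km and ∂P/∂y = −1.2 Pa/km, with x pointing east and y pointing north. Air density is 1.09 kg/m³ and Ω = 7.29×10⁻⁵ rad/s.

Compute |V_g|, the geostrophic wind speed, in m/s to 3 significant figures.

Coriolis parameter at 72°N:
f = 2Ω sin φ = 2 × 7.29×10⁻⁵ × sin 72° = 1.39×10⁻⁴ s⁻¹
Component geostrophic relations (x east, y north):
u_g = −(1/(fρ)) ∂P/∂y,  v_g = (1/(fρ)) ∂P/∂x
u_g = −(−1.2×10⁻³)/(1.39×10⁻⁴ × 1.09) = 7.94 m/s;  v_g = (−0.99×10⁻³)/(1.39×10⁻⁴ × 1.09) = −6.55 m/s
|V_g| = √(u_g² + v_g²) = 10.3 m/s

10.3 m/s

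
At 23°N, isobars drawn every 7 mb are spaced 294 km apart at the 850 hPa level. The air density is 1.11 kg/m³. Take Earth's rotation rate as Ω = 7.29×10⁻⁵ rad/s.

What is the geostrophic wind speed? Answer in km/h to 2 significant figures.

140 km/h

Coriolis parameter at 23°N:
f = 2Ω sin φ = 2 × 7.29×10⁻⁵ × sin 23° = 5.70×10⁻⁵ s⁻¹
Pressure gradient: |∂P/∂n| = 700 Pa / 294000 m = 2.38×10⁻³ Pa/m
Geostrophic balance (pressure-gradient force = Coriolis force):
V_g = (1/(fρ)) |∂P/∂n| = 2.38×10⁻³ / (5.70×10⁻⁵ × 1.11) = 37.7 m/s
Converting: 37.7 m/s × 3.6 = 140 km/h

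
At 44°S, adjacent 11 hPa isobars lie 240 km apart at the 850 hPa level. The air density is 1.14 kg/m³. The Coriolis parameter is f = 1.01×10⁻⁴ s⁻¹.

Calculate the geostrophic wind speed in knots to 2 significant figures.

Pressure gradient: |∂P/∂n| = 1100 Pa / 240000 m = 4.58×10⁻³ Pa/m
Geostrophic balance (pressure-gradient force = Coriolis force):
V_g = (1/(fρ)) |∂P/∂n| = 4.58×10⁻³ / (1.01×10⁻⁴ × 1.14) = 39.8 m/s
Converting: 39.8 m/s × 1.944 = 77 knots

77 knots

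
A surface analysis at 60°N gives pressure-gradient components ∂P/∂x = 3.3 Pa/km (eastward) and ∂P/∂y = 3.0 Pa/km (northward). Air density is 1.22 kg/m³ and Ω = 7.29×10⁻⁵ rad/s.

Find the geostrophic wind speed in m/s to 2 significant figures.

29 m/s

Coriolis parameter at 60°N:
f = 2Ω sin φ = 2 × 7.29×10⁻⁵ × sin 60° = 1.26×10⁻⁴ s⁻¹
Component geostrophic relations (x east, y north):
u_g = −(1/(fρ)) ∂P/∂y,  v_g = (1/(fρ)) ∂P/∂x
u_g = −(3.0×10⁻³)/(1.26×10⁻⁴ × 1.22) = −19.5 m/s;  v_g = (3.3×10⁻³)/(1.26×10⁻⁴ × 1.22) = 21.4 m/s
|V_g| = √(u_g² + v_g²) = 29.0 m/s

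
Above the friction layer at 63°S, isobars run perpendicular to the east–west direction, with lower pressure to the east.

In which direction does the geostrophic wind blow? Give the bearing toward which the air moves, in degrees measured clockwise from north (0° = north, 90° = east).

000°

The pressure-gradient force points toward the east (bearing 090°).
Geostrophic balance: in the Southern Hemisphere the Coriolis force deflects motion to the left, so the geostrophic wind blows 90° to the left of the pressure-gradient force (low pressure on the right).
Rotating 090° by 90° counterclockwise gives 000° — the wind blows toward the north.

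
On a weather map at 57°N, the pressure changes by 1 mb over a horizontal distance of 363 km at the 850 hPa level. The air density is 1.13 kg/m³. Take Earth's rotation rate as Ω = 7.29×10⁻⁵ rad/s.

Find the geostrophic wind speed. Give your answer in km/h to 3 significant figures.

Coriolis parameter at 57°N:
f = 2Ω sin φ = 2 × 7.29×10⁻⁵ × sin 57° = 1.22×10⁻⁴ s⁻¹
Pressure gradient: |∂P/∂n| = 100 Pa / 363000 m = 2.75×10⁻⁴ Pa/m
Geostrophic balance (pressure-gradient force = Coriolis force):
V_g = (1/(fρ)) |∂P/∂n| = 2.75×10⁻⁴ / (1.22×10⁻⁴ × 1.13) = 1.99 m/s
Converting: 1.99 m/s × 3.6 = 7.18 km/h

7.18 km/h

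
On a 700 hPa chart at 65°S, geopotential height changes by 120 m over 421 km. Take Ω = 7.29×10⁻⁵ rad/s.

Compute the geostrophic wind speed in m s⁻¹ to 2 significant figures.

Coriolis parameter at 65°S:
f = 2Ω sin φ = 2 × 7.29×10⁻⁵ × sin 65° = 1.32×10⁻⁴ s⁻¹
Height gradient: |∂Z/∂n| = 120 m / 421000 m = 2.85×10⁻⁴
On a pressure surface, geostrophic balance gives V_g = (g/f)|∂Z/∂n|:
V_g = 9.81 × 2.85×10⁻⁴ / 1.32×10⁻⁴ = 21.2 m/s

21 m s⁻¹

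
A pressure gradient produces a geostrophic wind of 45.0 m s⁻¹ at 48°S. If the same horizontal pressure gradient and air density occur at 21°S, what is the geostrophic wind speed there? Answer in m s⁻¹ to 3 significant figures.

93.3 m s⁻¹

With the same pressure gradient and density, V_g ∝ 1/f ∝ 1/sin φ.
V₂ = V₁ · sin φ₁ / sin φ₂ = 45.0 × sin 48° / sin 21°
V₂ = 45.0 × 0.7431/0.3584 = 93.3 m s⁻¹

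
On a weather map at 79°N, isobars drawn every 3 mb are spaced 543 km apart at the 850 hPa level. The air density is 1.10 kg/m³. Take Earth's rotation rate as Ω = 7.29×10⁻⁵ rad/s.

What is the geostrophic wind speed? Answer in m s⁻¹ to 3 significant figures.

Coriolis parameter at 79°N:
f = 2Ω sin φ = 2 × 7.29×10⁻⁵ × sin 79° = 1.43×10⁻⁴ s⁻¹
Pressure gradient: |∂P/∂n| = 300 Pa / 543000 m = 5.52×10⁻⁴ Pa/m
Geostrophic balance (pressure-gradient force = Coriolis force):
V_g = (1/(fρ)) |∂P/∂n| = 5.52×10⁻⁴ / (1.43×10⁻⁴ × 1.10) = 3.51 m/s

3.51 m s⁻¹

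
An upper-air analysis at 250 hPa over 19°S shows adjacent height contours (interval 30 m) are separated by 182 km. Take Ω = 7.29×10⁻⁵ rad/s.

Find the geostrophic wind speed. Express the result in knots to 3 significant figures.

66.2 knots

Coriolis parameter at 19°S:
f = 2Ω sin φ = 2 × 7.29×10⁻⁵ × sin 19° = 4.75×10⁻⁵ s⁻¹
Height gradient: |∂Z/∂n| = 30 m / 182000 m = 1.65×10⁻⁴
On a pressure surface, geostrophic balance gives V_g = (g/f)|∂Z/∂n|:
V_g = 9.81 × 1.65×10⁻⁴ / 4.75×10⁻⁵ = 34.1 m/s
Converting: 34.1 m/s × 1.944 = 66.2 knots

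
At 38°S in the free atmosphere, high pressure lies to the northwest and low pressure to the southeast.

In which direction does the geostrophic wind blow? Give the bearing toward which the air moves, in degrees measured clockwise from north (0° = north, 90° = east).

The pressure-gradient force points toward the southeast (bearing 135°).
Geostrophic balance: in the Southern Hemisphere the Coriolis force deflects motion to the left, so the geostrophic wind blows 90° to the left of the pressure-gradient force (low pressure on the right).
Rotating 135° by 90° counterclockwise gives 045° — the wind blows toward the northeast.

045°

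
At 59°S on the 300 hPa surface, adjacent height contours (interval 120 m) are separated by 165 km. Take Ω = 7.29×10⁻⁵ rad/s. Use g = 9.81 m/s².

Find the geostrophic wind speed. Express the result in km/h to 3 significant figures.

206 km/h

Coriolis parameter at 59°S:
f = 2Ω sin φ = 2 × 7.29×10⁻⁵ × sin 59° = 1.25×10⁻⁴ s⁻¹
Height gradient: |∂Z/∂n| = 120 m / 165000 m = 7.27×10⁻⁴
On a pressure surface, geostrophic balance gives V_g = (g/f)|∂Z/∂n|:
V_g = 9.81 × 7.27×10⁻⁴ / 1.25×10⁻⁴ = 57.1 m/s
Converting: 57.1 m/s × 3.6 = 206 km/h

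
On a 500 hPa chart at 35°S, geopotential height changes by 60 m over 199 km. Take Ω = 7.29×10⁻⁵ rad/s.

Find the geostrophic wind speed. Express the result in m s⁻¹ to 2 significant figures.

Coriolis parameter at 35°S:
f = 2Ω sin φ = 2 × 7.29×10⁻⁵ × sin 35° = 8.36×10⁻⁵ s⁻¹
Height gradient: |∂Z/∂n| = 60 m / 199000 m = 3.02×10⁻⁴
On a pressure surface, geostrophic balance gives V_g = (g/f)|∂Z/∂n|:
V_g = 9.81 × 3.02×10⁻⁴ / 8.36×10⁻⁵ = 35.4 m/s

35 m s⁻¹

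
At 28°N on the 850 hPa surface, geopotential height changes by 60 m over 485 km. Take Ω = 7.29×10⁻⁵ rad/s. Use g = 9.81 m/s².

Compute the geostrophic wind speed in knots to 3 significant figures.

Coriolis parameter at 28°N:
f = 2Ω sin φ = 2 × 7.29×10⁻⁵ × sin 28° = 6.84×10⁻⁵ s⁻¹
Height gradient: |∂Z/∂n| = 60 m / 485000 m = 1.24×10⁻⁴
On a pressure surface, geostrophic balance gives V_g = (g/f)|∂Z/∂n|:
V_g = 9.81 × 1.24×10⁻⁴ / 6.84×10⁻⁵ = 17.7 m/s
Converting: 17.7 m/s × 1.944 = 34.5 knots

34.5 knots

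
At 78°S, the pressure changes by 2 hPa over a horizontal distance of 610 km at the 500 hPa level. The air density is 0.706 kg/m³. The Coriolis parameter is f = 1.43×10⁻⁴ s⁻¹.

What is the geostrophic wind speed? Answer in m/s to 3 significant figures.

Pressure gradient: |∂P/∂n| = 200 Pa / 610000 m = 3.28×10⁻⁴ Pa/m
Geostrophic balance (pressure-gradient force = Coriolis force):
V_g = (1/(fρ)) |∂P/∂n| = 3.28×10⁻⁴ / (1.43×10⁻⁴ × 0.706) = 3.25 m/s

3.25 m/s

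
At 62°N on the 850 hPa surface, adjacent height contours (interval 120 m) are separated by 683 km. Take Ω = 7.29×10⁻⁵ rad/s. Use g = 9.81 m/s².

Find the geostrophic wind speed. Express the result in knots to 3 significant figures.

26.0 knots

Coriolis parameter at 62°N:
f = 2Ω sin φ = 2 × 7.29×10⁻⁵ × sin 62° = 1.29×10⁻⁴ s⁻¹
Height gradient: |∂Z/∂n| = 120 m / 683000 m = 1.76×10⁻⁴
On a pressure surface, geostrophic balance gives V_g = (g/f)|∂Z/∂n|:
V_g = 9.81 × 1.76×10⁻⁴ / 1.29×10⁻⁴ = 13.4 m/s
Converting: 13.4 m/s × 1.944 = 26.0 knots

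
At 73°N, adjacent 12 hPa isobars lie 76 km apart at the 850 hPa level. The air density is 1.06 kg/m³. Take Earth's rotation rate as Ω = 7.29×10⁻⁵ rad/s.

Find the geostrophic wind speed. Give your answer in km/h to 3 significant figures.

Coriolis parameter at 73°N:
f = 2Ω sin φ = 2 × 7.29×10⁻⁵ × sin 73° = 1.39×10⁻⁴ s⁻¹
Pressure gradient: |∂P/∂n| = 1200 Pa / 76000 m = 1.58×10⁻² Pa/m
Geostrophic balance (pressure-gradient force = Coriolis force):
V_g = (1/(fρ)) |∂P/∂n| = 1.58×10⁻² / (1.39×10⁻⁴ × 1.06) = 107 m/s
Converting: 107 m/s × 3.6 = 385 km/h

385 km/h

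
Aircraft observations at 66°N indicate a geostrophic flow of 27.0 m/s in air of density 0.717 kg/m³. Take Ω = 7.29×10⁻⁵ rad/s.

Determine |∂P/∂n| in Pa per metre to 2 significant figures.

Coriolis parameter at 66°N:
f = 2Ω sin φ = 2 × 7.29×10⁻⁵ × sin 66° = 1.33×10⁻⁴ s⁻¹
Geostrophic balance rearranged: |∂P/∂n| = f ρ V_g
|∂P/∂n| = 1.33×10⁻⁴ × 0.717 × 27.0 = 2.58×10⁻³ Pa/m

2.6×10⁻³ Pa/m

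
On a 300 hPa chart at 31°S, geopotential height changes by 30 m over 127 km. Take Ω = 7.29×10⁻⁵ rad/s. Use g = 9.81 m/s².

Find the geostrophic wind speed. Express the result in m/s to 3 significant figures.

30.9 m/s

Coriolis parameter at 31°S:
f = 2Ω sin φ = 2 × 7.29×10⁻⁵ × sin 31° = 7.51×10⁻⁵ s⁻¹
Height gradient: |∂Z/∂n| = 30 m / 127000 m = 2.36×10⁻⁴
On a pressure surface, geostrophic balance gives V_g = (g/f)|∂Z/∂n|:
V_g = 9.81 × 2.36×10⁻⁴ / 7.51×10⁻⁵ = 30.9 m/s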